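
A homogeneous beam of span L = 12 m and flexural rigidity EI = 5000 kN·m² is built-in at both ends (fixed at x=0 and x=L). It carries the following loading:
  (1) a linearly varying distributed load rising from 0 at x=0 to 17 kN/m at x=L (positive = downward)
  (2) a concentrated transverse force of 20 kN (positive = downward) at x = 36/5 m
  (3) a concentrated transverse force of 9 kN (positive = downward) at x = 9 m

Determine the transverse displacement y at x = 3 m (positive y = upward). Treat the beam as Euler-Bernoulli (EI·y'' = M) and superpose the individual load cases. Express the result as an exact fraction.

Load 1 — triangular load w₀=17 kN/m (0→w₀ over full span):
  y_1 = -w₀x²(L-x)²(x+2L)/(120LEI) = -17·3²·(12-3)²·(3+2·12)/(120·12·5000) = -37179/800000 m
Load 2 — point force P=20 kN at a=36/5 m (b=L-a=24/5):
  y_2 = -Pb²x²(3aL-(3a+b)x)/(6L³EI)  [x≤a] = -20·(24/5)²·3²·(3·(36/5)·12-(3·(36/5)+(24/5))·3)/(6·12³·5000) = -9/625 m
Load 3 — point force P=9 kN at a=9 m (b=L-a=3):
  y_3 = -Pb²x²(3aL-(3a+b)x)/(6L³EI)  [x≤a] = -9·3²·3²·(3·9·12-(3·9+3)·3)/(6·12³·5000) = -1053/320000 m
Superposition: y = Σ y_i = -102663/1600000 m ≈ -0.064164 m

y(3) = -102663/1600000 m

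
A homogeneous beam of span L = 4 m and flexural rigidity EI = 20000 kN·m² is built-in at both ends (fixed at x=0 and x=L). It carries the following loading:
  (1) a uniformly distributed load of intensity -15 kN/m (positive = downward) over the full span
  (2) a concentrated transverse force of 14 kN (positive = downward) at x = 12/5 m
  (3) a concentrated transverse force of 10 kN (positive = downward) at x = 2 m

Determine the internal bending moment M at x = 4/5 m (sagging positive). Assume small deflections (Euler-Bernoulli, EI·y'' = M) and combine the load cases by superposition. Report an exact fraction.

Load 1 — uniform load w=-15 kN/m over full span:
  M_1 = wLx/2 - wL²/12 - wx²/2 = (-15)·4·(4/5)/2 - (-15)·4²/12 - (-15)·(4/5)²/2 = 4/5 kN·m
Load 2 — point force P=14 kN at a=12/5 m (b=L-a=8/5):
  M_2 = Pb²(3a+b)x/L³ - Pab²/L²  [x≤a] = 14·(8/5)²·(3·(12/5)+(8/5))·(4/5)/4³ - 14·(12/5)·(8/5)²/4² = -896/625 kN·m
Load 3 — point force P=10 kN at a=2 m (b=L-a=2):
  M_3 = Pb²(3a+b)x/L³ - Pab²/L²  [x≤a] = 10·2²·(3·2+2)·(4/5)/4³ - 10·2·2²/4² = -1 kN·m
Superposition: M = Σ M_i = -1021/625 kN·m ≈ -1.633600 kN·m

M(4/5) = -1021/625 kN·m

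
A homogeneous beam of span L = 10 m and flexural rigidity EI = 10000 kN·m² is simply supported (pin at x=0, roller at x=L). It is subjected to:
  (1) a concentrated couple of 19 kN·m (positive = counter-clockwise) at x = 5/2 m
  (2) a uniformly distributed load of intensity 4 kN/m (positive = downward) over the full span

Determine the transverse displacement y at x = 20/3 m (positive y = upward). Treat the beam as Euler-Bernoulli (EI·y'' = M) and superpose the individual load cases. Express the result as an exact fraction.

Load 1 — applied couple M₀=19 kN·m at a=5/2 m (b=L-a=15/2):
  y_1 = (M₀x³/(6L)-M₀(x-a)²/2+C₁x)/EI  [x>a] with C₁=M₀(3b²-L²)/(6L)=1045/48 = (19·(20/3)³/(6·10)-19·((20/3)-(5/2))²/2+(1045/48)·(20/3))/10000 = 1919/259200 m
Load 2 — uniform load w=4 kN/m over full span:
  y_2 = -wx(L³-2Lx²+x³)/(24EI) = -4·(20/3)·(10³-2·10·(20/3)²+(20/3)³)/(24·10000) = -11/243 m
Superposition: y = Σ y_i = -29443/777600 m ≈ -0.037864 m

y(20/3) = -29443/777600 m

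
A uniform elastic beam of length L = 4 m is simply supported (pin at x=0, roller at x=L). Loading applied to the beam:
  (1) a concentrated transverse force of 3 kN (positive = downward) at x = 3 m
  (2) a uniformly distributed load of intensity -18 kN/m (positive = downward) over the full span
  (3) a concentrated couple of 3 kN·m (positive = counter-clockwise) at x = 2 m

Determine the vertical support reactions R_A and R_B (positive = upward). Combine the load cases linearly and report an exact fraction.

Load 1 — point force P=3 kN at a=3 m (b=L-a=1):
  R_A = Pb/L = 3·1/4 = 3/4 kN
  R_B = Pa/L = 3·3/4 = 9/4 kN
Load 2 — uniform load w=-18 kN/m over full span:
  R_A = wL/2 = (-18)·4/2 = -36 kN
  R_B = wL/2 = (-18)·4/2 = -36 kN
Load 3 — applied couple M₀=3 kN·m at a=2 m (b=L-a=2):
  R_A = M₀/L = 3/4 kN
  R_B = -M₀/L = -3/4 kN
Superposition: R_A = -69/2 kN, R_B = -69/2 kN

R_A = -69/2 kN, R_B = -69/2 kN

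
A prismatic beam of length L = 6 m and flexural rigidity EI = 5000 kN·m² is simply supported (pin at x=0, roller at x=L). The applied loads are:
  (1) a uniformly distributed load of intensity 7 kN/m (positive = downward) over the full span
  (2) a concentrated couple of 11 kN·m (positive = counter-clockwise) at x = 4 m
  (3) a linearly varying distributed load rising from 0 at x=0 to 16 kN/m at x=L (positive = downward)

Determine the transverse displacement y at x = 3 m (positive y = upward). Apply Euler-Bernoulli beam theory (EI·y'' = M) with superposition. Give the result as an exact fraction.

y(3) = -427/8000 m

Load 1 — uniform load w=7 kN/m over full span:
  y_1 = -wx(L³-2Lx²+x³)/(24EI) = -7·3·(6³-2·6·3²+3³)/(24·5000) = -189/8000 m
Load 2 — applied couple M₀=11 kN·m at a=4 m (b=L-a=2):
  y_2 = (M₀x³/(6L)+C₁x)/EI  [x≤a] with C₁=M₀(3b²-L²)/(6L)=-22/3 = (11·3³/(6·6)+(-22/3)·3)/5000 = -11/4000 m
Load 3 — triangular load w₀=16 kN/m (0→w₀ over full span):
  y_3 = -w₀x(7L⁴-10L²x²+3x⁴)/(360LEI) = -16·3·(7·6⁴-10·6²·3²+3·3⁴)/(360·6·5000) = -27/1000 m
Superposition: y = Σ y_i = -427/8000 m ≈ -0.053375 m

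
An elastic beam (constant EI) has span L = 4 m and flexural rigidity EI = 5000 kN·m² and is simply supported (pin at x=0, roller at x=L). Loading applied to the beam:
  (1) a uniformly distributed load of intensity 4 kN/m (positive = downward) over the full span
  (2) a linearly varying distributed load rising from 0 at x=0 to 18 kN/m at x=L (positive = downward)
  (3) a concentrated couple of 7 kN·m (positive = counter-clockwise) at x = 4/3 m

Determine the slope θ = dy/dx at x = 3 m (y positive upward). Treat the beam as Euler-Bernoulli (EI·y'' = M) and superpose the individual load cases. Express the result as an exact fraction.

θ(3) = 15487/3600000 rad

Load 1 — uniform load w=4 kN/m over full span:
  θ_1 = -w(L³-6Lx²+4x³)/(24EI) = -4·(4³-6·4·3²+4·3³)/(24·5000) = 11/7500 rad
Load 2 — triangular load w₀=18 kN/m (0→w₀ over full span):
  θ_2 = -w₀(7L⁴-30L²x²+15x⁴)/(360LEI) = -18·(7·4⁴-30·4²·3²+15·3⁴)/(360·4·5000) = 1313/400000 rad
Load 3 — applied couple M₀=7 kN·m at a=4/3 m (b=L-a=8/3):
  θ_3 = (M₀x²/(2L)-M₀(x-a)+C₁)/EI  [x>a] with C₁=M₀(3b²-L²)/(6L)=14/9 = (7·3²/(2·4)-7·(3-(4/3))+(14/9))/5000 = -161/360000 rad
Superposition: θ = Σ θ_i = 15487/3600000 rad ≈ 0.004302 rad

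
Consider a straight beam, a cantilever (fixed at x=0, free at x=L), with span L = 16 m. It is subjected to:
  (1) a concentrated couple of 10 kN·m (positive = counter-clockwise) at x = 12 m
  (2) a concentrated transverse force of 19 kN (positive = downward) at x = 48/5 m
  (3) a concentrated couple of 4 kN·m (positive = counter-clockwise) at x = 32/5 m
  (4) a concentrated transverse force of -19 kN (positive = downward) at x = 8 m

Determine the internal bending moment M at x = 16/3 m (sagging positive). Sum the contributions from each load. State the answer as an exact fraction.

M(16/3) = -82/5 kN·m

Load 1 — applied couple M₀=10 kN·m at a=12 m (b=L-a=4):
  M_1 = M₀  [x≤a] = 10 = 10 kN·m
Load 2 — point force P=19 kN at a=48/5 m (b=L-a=32/5):
  M_2 = -P(a-x)  [x≤a] = -19·((48/5)-(16/3)) = -1216/15 kN·m
Load 3 — applied couple M₀=4 kN·m at a=32/5 m (b=L-a=48/5):
  M_3 = M₀  [x≤a] = 4 = 4 kN·m
Load 4 — point force P=-19 kN at a=8 m (b=L-a=8):
  M_4 = -P(a-x)  [x≤a] = -(-19)·(8-(16/3)) = 152/3 kN·m
Superposition: M = Σ M_i = -82/5 kN·m ≈ -16.400000 kN·m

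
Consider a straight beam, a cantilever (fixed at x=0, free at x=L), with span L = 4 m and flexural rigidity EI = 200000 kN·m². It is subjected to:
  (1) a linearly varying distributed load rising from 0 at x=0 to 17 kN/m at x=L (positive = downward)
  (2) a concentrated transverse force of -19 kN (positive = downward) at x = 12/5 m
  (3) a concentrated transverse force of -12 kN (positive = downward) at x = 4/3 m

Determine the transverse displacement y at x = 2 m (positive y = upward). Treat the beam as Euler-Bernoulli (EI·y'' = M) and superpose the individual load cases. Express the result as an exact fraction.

y(2) = -7381/27000000 m

Load 1 — triangular load w₀=17 kN/m (0→w₀ over full span):
  y_1 = (w₀Lx³/12-w₀L²x²/6-w₀x⁵/(120L))/EI = (17·4·2³/12-17·4²·2²/6-17·2⁵/(120·4))/200000 = -2057/3000000 m
Load 2 — point force P=-19 kN at a=12/5 m (b=L-a=8/5):
  y_2 = -Px²(3a-x)/(6EI)  [x≤a] = -(-19)·2²·(3·(12/5)-2)/(6·200000) = 247/750000 m
Load 3 — point force P=-12 kN at a=4/3 m (b=L-a=8/3):
  y_3 = -Pa²(3x-a)/(6EI)  [x>a] = -(-12)·(4/3)²·(3·2-(4/3))/(6·200000) = 7/84375 m
Superposition: y = Σ y_i = -7381/27000000 m ≈ -0.000273 m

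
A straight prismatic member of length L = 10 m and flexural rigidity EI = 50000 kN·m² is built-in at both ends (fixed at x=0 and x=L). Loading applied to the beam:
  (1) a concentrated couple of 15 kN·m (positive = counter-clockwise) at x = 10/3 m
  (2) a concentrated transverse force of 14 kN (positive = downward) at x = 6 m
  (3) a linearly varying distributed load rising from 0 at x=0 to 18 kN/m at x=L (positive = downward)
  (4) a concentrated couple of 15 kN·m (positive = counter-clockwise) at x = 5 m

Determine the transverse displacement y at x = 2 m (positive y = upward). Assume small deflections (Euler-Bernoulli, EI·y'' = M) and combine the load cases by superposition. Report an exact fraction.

Load 1 — applied couple M₀=15 kN·m at a=10/3 m (b=L-a=20/3):
  y_1 = (R_Ax³/6 - M_Ax²/2)/EI  [x≤a] with R_A=2, M_A=0 = (2·2³/6 - 0·2²/2)/50000 = 1/18750 m
Load 2 — point force P=14 kN at a=6 m (b=L-a=4):
  y_2 = -Pb²x²(3aL-(3a+b)x)/(6L³EI)  [x≤a] = -14·4²·2²·(3·6·10-(3·6+4)·2)/(6·10³·50000) = -476/1171875 m
Load 3 — triangular load w₀=18 kN/m (0→w₀ over full span):
  y_3 = -w₀x²(L-x)²(x+2L)/(120LEI) = -18·2²·(10-2)²·(2+2·10)/(120·10·50000) = -132/78125 m
Load 4 — applied couple M₀=15 kN·m at a=5 m (b=L-a=5):
  y_4 = (R_Ax³/6 - M_Ax²/2)/EI  [x≤a] with R_A=9/4, M_A=15/4 = ((9/4)·2³/6 - (15/4)·2²/2)/50000 = -9/100000 m
Superposition: y = Σ y_i = -79967/37500000 m ≈ -0.002132 m

y(2) = -79967/37500000 m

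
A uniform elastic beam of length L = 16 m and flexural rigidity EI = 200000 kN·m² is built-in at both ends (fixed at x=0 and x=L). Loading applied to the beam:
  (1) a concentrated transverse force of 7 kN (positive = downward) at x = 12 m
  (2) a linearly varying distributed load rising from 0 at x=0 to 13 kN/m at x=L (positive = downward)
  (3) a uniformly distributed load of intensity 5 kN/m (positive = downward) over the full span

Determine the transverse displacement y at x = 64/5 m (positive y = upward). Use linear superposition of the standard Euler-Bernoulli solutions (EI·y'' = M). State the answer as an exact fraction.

Load 1 — point force P=7 kN at a=12 m (b=L-a=4):
  y_1 = -Pa²(L-x)²(3bL-(3b+a)(L-x))/(6L³EI)  [x>a] = -7·12²·(16-(64/5))²·(3·4·16-(3·4+12)·(16-(64/5)))/(6·16³·200000) = -189/781250 m
Load 2 — triangular load w₀=13 kN/m (0→w₀ over full span):
  y_2 = -w₀x²(L-x)²(x+2L)/(120LEI) = -13·(64/5)²·(16-(64/5))²·((64/5)+2·16)/(120·16·200000) = -372736/146484375 m
Load 3 — uniform load w=5 kN/m over full span:
  y_3 = -wx²(L-x)²/(24EI) = -5·(64/5)²·(16-(64/5))²/(24·200000) = -2048/1171875 m
Superposition: y = Σ y_i = -1328347/292968750 m ≈ -0.004534 m

y(64/5) = -1328347/292968750 m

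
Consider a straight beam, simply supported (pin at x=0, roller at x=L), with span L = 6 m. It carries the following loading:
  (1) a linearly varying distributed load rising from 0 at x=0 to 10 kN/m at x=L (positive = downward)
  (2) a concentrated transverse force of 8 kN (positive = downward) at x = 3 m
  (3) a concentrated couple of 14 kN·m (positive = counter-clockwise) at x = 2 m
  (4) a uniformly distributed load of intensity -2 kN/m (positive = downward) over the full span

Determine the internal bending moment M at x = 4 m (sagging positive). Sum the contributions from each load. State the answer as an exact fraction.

M(4) = 158/9 kN·m

Load 1 — triangular load w₀=10 kN/m (0→w₀ over full span):
  M_1 = w₀Lx/6 - w₀x³/(6L) = 10·6·4/6 - 10·4³/(6·6) = 200/9 kN·m
Load 2 — point force P=8 kN at a=3 m (b=L-a=3):
  M_2 = Pa(L-x)/L  [x>a] = 8·3·(6-4)/6 = 8 kN·m
Load 3 — applied couple M₀=14 kN·m at a=2 m (b=L-a=4):
  M_3 = M₀x/L - M₀  [x>a] = 14·4/6 - 14 = -14/3 kN·m
Load 4 — uniform load w=-2 kN/m over full span:
  M_4 = wx(L-x)/2 = (-2)·4·(6-4)/2 = -8 kN·m
Superposition: M = Σ M_i = 158/9 kN·m ≈ 17.555556 kN·m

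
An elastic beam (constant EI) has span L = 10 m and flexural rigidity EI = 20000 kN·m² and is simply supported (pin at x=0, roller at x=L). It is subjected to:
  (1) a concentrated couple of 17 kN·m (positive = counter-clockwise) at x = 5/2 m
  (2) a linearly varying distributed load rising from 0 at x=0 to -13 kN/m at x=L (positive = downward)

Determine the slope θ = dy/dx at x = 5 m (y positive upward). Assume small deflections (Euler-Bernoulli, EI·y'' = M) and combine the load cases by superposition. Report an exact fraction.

θ(5) = 101/144000 rad

Load 1 — applied couple M₀=17 kN·m at a=5/2 m (b=L-a=15/2):
  θ_1 = (M₀x²/(2L)-M₀(x-a)+C₁)/EI  [x>a] with C₁=M₀(3b²-L²)/(6L)=935/48 = (17·5²/(2·10)-17·(5-(5/2))+(935/48))/20000 = -17/192000 rad
Load 2 — triangular load w₀=-13 kN/m (0→w₀ over full span):
  θ_2 = -w₀(7L⁴-30L²x²+15x⁴)/(360LEI) = -(-13)·(7·10⁴-30·10²·5²+15·5⁴)/(360·10·20000) = 91/115200 rad
Superposition: θ = Σ θ_i = 101/144000 rad ≈ 0.000701 rad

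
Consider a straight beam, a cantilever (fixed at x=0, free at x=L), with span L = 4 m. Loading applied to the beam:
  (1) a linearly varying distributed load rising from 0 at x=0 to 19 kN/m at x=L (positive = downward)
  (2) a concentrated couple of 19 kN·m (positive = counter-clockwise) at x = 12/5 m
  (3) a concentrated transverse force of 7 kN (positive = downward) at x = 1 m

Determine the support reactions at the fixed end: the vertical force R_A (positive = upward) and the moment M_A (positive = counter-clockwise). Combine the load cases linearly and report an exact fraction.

R_A = 45 kN, M_A = 268/3 kN·m

Load 1 — triangular load w₀=19 kN/m (0→w₀ over full span):
  R_A = w₀L/2 = 19·4/2 = 38 kN
  M_A = w₀L²/3 = 19·4²/3 = 304/3 kN·m
Load 2 — applied couple M₀=19 kN·m at a=12/5 m (b=L-a=8/5):
  R_A = 0 kN
  M_A = -M₀ = -19 kN·m
Load 3 — point force P=7 kN at a=1 m (b=L-a=3):
  R_A = P = 7 kN
  M_A = Pa = 7·1 = 7 kN·m
Superposition: R_A = 45 kN, M_A = 268/3 kN·m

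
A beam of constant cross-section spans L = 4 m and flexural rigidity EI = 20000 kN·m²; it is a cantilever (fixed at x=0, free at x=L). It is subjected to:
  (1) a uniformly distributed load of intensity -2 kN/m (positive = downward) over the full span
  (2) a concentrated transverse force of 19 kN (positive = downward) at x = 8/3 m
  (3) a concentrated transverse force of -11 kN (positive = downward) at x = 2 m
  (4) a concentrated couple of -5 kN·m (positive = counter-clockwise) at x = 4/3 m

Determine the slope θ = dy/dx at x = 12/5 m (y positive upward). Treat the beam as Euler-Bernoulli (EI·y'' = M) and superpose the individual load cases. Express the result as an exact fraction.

Load 1 — uniform load w=-2 kN/m over full span:
  θ_1 = -wx(x²-3Lx+3L²)/(6EI) = -(-2)·(12/5)·((12/5)²-3·4·(12/5)+3·4²)/(6·20000) = 78/78125 rad
Load 2 — point force P=19 kN at a=8/3 m (b=L-a=4/3):
  θ_2 = -Px(2a-x)/(2EI)  [x≤a] = -19·(12/5)·(2·(8/3)-(12/5))/(2·20000) = -209/62500 rad
Load 3 — point force P=-11 kN at a=2 m (b=L-a=2):
  θ_3 = -Pa²/(2EI)  [x>a] = -(-11)·2²/(2·20000) = 11/10000 rad
Load 4 — applied couple M₀=-5 kN·m at a=4/3 m (b=L-a=8/3):
  θ_4 = M₀a/EI  [x>a] = (-5)·(4/3)/20000 = -1/3000 rad
Superposition: θ = Σ θ_i = -5921/3750000 rad ≈ -0.001579 rad

θ(12/5) = -5921/3750000 rad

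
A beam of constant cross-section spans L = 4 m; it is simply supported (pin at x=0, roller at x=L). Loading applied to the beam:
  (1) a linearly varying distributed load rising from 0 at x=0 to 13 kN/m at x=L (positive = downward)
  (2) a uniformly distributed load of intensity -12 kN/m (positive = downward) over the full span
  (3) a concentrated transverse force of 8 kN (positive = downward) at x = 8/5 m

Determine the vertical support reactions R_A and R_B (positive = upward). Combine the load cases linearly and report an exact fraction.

Load 1 — triangular load w₀=13 kN/m (0→w₀ over full span):
  R_A = w₀L/6 = 13·4/6 = 26/3 kN
  R_B = w₀L/3 = 13·4/3 = 52/3 kN
Load 2 — uniform load w=-12 kN/m over full span:
  R_A = wL/2 = (-12)·4/2 = -24 kN
  R_B = wL/2 = (-12)·4/2 = -24 kN
Load 3 — point force P=8 kN at a=8/5 m (b=L-a=12/5):
  R_A = Pb/L = 8·(12/5)/4 = 24/5 kN
  R_B = Pa/L = 8·(8/5)/4 = 16/5 kN
Superposition: R_A = -158/15 kN, R_B = -52/15 kN

R_A = -158/15 kN, R_B = -52/15 kN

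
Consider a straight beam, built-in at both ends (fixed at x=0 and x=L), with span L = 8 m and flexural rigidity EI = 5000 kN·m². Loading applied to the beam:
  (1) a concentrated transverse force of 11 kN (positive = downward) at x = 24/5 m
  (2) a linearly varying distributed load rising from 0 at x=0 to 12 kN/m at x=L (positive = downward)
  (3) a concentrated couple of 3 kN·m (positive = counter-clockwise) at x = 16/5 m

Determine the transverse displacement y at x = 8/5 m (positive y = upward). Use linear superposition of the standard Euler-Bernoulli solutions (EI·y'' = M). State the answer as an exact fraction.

y(8/5) = -36716/5859375 m

Load 1 — point force P=11 kN at a=24/5 m (b=L-a=16/5):
  y_1 = -Pb²x²(3aL-(3a+b)x)/(6L³EI)  [x≤a] = -11·(16/5)²·(8/5)²·(3·(24/5)·8-(3·(24/5)+(16/5))·(8/5))/(6·8³·5000) = -47872/29296875 m
Load 2 — triangular load w₀=12 kN/m (0→w₀ over full span):
  y_2 = -w₀x²(L-x)²(x+2L)/(120LEI) = -12·(8/5)²·(8-(8/5))²·((8/5)+2·8)/(120·8·5000) = -45056/9765625 m
Load 3 — applied couple M₀=3 kN·m at a=16/5 m (b=L-a=24/5):
  y_3 = (R_Ax³/6 - M_Ax²/2)/EI  [x≤a] with R_A=27/50, M_A=9/25 = ((27/50)·(8/5)³/6 - (9/25)·(8/5)²/2)/5000 = -36/1953125 m
Superposition: y = Σ y_i = -36716/5859375 m ≈ -0.006266 m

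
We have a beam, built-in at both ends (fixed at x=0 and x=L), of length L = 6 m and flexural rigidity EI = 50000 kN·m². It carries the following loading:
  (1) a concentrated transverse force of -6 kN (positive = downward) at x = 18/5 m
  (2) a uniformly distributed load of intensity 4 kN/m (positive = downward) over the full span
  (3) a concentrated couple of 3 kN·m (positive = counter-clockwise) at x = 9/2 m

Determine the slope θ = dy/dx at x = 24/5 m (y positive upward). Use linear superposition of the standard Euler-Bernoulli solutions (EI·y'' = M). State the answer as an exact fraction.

θ(24/5) = 14283/156250000 rad

Load 1 — point force P=-6 kN at a=18/5 m (b=L-a=12/5):
  θ_1 = Pa²(L-x)(2bL-(3b+a)(L-x))/(2L³EI)  [x>a] = (-6)·(18/5)²·(6-(24/5))·(2·(12/5)·6-(3·(12/5)+(18/5))·(6-(24/5)))/(2·6³·50000) = -2673/39062500 rad
Load 2 — uniform load w=4 kN/m over full span:
  θ_2 = -wx(L-x)(L-2x)/(12EI) = -4·(24/5)·(6-(24/5))·(6-2·(24/5))/(12·50000) = 54/390625 rad
Load 3 — applied couple M₀=3 kN·m at a=9/2 m (b=L-a=3/2):
  θ_3 = (R_Ax²/2 - M_Ax - M₀(x-a))/EI  [x>a] with R_A=9/16, M_A=15/16 = ((9/16)·(24/5)²/2 - (15/16)·(24/5) - 3·((24/5)-(9/2)))/50000 = 27/1250000 rad
Superposition: θ = Σ θ_i = 14283/156250000 rad ≈ 0.000091 rad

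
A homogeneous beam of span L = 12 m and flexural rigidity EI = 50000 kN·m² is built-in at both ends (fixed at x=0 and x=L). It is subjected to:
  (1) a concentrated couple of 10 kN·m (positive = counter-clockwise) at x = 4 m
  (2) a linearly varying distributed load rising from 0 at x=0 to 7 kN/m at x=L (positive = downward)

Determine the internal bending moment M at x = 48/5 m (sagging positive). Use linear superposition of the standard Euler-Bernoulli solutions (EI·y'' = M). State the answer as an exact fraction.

M(48/5) = 754/375 kN·m

Load 1 — applied couple M₀=10 kN·m at a=4 m (b=L-a=8):
  M_1 = R_Ax - M_A - M₀  [x>a] with R_A=10/9, M_A=0 = (10/9)·(48/5) - 0 - 10 = 2/3 kN·m
Load 2 — triangular load w₀=7 kN/m (0→w₀ over full span):
  M_2 = 3w₀Lx/20 - w₀L²/30 - w₀x³/(6L) = 3·7·12·(48/5)/20 - 7·12²/30 - 7·(48/5)³/(6·12) = 168/125 kN·m
Superposition: M = Σ M_i = 754/375 kN·m ≈ 2.010667 kN·m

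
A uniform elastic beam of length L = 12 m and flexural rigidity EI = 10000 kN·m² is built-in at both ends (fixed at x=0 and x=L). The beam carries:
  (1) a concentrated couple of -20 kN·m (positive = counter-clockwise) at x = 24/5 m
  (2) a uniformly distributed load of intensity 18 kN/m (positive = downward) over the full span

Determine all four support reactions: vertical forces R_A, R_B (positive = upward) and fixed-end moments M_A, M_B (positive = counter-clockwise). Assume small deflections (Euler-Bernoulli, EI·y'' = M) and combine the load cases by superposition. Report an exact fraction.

R_A = 528/5 kN, M_A = 1068/5 kN·m, R_B = 552/5 kN, M_B = -1112/5 kN·m

Load 1 — applied couple M₀=-20 kN·m at a=24/5 m (b=L-a=36/5):
  R_A = 6M₀ab/L³ = 6·(-20)·(24/5)·(36/5)/12³ = -12/5 kN
  M_A = M₀b(2a-b)/L² = (-20)·(36/5)·(2·(24/5)-(36/5))/12² = -12/5 kN·m
  R_B = -6M₀ab/L³ = -6·(-20)·(24/5)·(36/5)/12³ = 12/5 kN
  M_B = M₀a(2b-a)/L² = (-20)·(24/5)·(2·(36/5)-(24/5))/12² = -32/5 kN·m
Load 2 — uniform load w=18 kN/m over full span:
  R_A = wL/2 = 18·12/2 = 108 kN
  M_A = wL²/12 = 18·12²/12 = 216 kN·m
  R_B = wL/2 = 18·12/2 = 108 kN
  M_B = -wL²/12 = -18·12²/12 = -216 kN·m
Superposition: R_A = 528/5 kN, M_A = 1068/5 kN·m, R_B = 552/5 kN, M_B = -1112/5 kN·m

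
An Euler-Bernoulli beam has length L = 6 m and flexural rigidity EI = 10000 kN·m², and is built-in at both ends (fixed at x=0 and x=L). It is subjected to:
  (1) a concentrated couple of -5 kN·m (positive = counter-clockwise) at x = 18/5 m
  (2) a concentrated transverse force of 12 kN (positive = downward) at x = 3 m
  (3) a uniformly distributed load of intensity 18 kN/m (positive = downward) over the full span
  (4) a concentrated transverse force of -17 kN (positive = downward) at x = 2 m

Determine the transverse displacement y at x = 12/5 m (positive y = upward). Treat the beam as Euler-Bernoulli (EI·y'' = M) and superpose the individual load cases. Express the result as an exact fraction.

Load 1 — applied couple M₀=-5 kN·m at a=18/5 m (b=L-a=12/5):
  y_1 = (R_Ax³/6 - M_Ax²/2)/EI  [x≤a] with R_A=-6/5, M_A=-8/5 = ((-6/5)·(12/5)³/6 - (-8/5)·(12/5)²/2)/10000 = 72/390625 m
Load 2 — point force P=12 kN at a=3 m (b=L-a=3):
  y_2 = -Pb²x²(3aL-(3a+b)x)/(6L³EI)  [x≤a] = -12·3²·(12/5)²·(3·3·6-(3·3+3)·(12/5))/(6·6³·10000) = -189/156250 m
Load 3 — uniform load w=18 kN/m over full span:
  y_3 = -wx²(L-x)²/(24EI) = -18·(12/5)²·(6-(12/5))²/(24·10000) = -2187/390625 m
Load 4 — point force P=-17 kN at a=2 m (b=L-a=4):
  y_4 = -Pa²(L-x)²(3bL-(3b+a)(L-x))/(6L³EI)  [x>a] = -(-17)·2²·(6-(12/5))²·(3·4·6-(3·4+2)·(6-(12/5)))/(6·6³·10000) = 459/312500 m
Superposition: y = Σ y_i = -1611/312500 m ≈ -0.005155 m

y(12/5) = -1611/312500 m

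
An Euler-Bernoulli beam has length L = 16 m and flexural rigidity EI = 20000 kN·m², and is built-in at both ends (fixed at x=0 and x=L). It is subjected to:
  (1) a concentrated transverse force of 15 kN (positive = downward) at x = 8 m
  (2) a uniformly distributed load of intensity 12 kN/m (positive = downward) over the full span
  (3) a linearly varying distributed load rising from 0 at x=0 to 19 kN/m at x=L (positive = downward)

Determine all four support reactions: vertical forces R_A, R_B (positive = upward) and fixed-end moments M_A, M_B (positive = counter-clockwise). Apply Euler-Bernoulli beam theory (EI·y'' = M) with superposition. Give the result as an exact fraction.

R_A = 1491/10 kN, M_A = 6722/15 kN·m, R_B = 2099/10 kN, M_B = -2646/5 kN·m

Load 1 — point force P=15 kN at a=8 m (b=L-a=8):
  R_A = Pb²(3a+b)/L³ = 15·8²·(3·8+8)/16³ = 15/2 kN
  M_A = Pab²/L² = 15·8·8²/16² = 30 kN·m
  R_B = Pa²(a+3b)/L³ = 15·8²·(8+3·8)/16³ = 15/2 kN
  M_B = -Pa²b/L² = -15·8²·8/16² = -30 kN·m
Load 2 — uniform load w=12 kN/m over full span:
  R_A = wL/2 = 12·16/2 = 96 kN
  M_A = wL²/12 = 12·16²/12 = 256 kN·m
  R_B = wL/2 = 12·16/2 = 96 kN
  M_B = -wL²/12 = -12·16²/12 = -256 kN·m
Load 3 — triangular load w₀=19 kN/m (0→w₀ over full span):
  R_A = 3w₀L/20 = 3·19·16/20 = 228/5 kN
  M_A = w₀L²/30 = 19·16²/30 = 2432/15 kN·m
  R_B = 7w₀L/20 = 7·19·16/20 = 532/5 kN
  M_B = -w₀L²/20 = -19·16²/20 = -1216/5 kN·m
Superposition: R_A = 1491/10 kN, M_A = 6722/15 kN·m, R_B = 2099/10 kN, M_B = -2646/5 kN·m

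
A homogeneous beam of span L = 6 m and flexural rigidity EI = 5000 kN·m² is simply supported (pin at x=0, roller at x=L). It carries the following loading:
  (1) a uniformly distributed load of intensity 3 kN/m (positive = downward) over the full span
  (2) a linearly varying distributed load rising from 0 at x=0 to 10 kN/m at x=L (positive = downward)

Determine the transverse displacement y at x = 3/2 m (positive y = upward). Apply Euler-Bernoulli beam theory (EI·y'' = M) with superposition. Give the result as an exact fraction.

Load 1 — uniform load w=3 kN/m over full span:
  y_1 = -wx(L³-2Lx²+x³)/(24EI) = -3·(3/2)·(6³-2·6·(3/2)²+(3/2)³)/(24·5000) = -4617/640000 m
Load 2 — triangular load w₀=10 kN/m (0→w₀ over full span):
  y_2 = -w₀x(7L⁴-10L²x²+3x⁴)/(360LEI) = -10·(3/2)·(7·6⁴-10·6²·(3/2)²+3·(3/2)⁴)/(360·6·5000) = -2943/256000 m
Superposition: y = Σ y_i = -23949/1280000 m ≈ -0.018710 m

y(3/2) = -23949/1280000 m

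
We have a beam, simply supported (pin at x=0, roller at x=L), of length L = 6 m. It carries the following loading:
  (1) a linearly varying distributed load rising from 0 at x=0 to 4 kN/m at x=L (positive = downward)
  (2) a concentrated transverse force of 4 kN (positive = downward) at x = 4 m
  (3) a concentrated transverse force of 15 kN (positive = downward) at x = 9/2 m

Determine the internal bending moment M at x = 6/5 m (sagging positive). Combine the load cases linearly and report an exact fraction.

Load 1 — triangular load w₀=4 kN/m (0→w₀ over full span):
  M_1 = w₀Lx/6 - w₀x³/(6L) = 4·6·(6/5)/6 - 4·(6/5)³/(6·6) = 576/125 kN·m
Load 2 — point force P=4 kN at a=4 m (b=L-a=2):
  M_2 = Pbx/L  [x≤a] = 4·2·(6/5)/6 = 8/5 kN·m
Load 3 — point force P=15 kN at a=9/2 m (b=L-a=3/2):
  M_3 = Pbx/L  [x≤a] = 15·(3/2)·(6/5)/6 = 9/2 kN·m
Superposition: M = Σ M_i = 2677/250 kN·m ≈ 10.708000 kN·m

M(6/5) = 2677/250 kN·m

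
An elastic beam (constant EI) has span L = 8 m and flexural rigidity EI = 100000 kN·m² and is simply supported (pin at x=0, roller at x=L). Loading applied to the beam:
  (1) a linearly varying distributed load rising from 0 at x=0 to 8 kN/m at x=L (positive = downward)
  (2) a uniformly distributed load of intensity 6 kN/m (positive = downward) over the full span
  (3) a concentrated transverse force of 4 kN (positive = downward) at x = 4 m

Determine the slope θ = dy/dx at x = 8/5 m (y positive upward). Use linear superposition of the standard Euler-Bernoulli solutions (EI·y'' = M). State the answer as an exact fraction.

Load 1 — triangular load w₀=8 kN/m (0→w₀ over full span):
  θ_1 = -w₀(7L⁴-30L²x²+15x⁴)/(360LEI) = -8·(7·8⁴-30·8²·(8/5)²+15·(8/5)⁴)/(360·8·100000) = -11648/17578125 rad
Load 2 — uniform load w=6 kN/m over full span:
  θ_2 = -w(L³-6Lx²+4x³)/(24EI) = -6·(8³-6·8·(8/5)²+4·(8/5)³)/(24·100000) = -396/390625 rad
Load 3 — point force P=4 kN at a=4 m (b=L-a=4):
  θ_3 = -Pb(L²-b²-3x²)/(6LEI)  [x≤a] = -4·4·(8²-4²-3·(8/5)²)/(6·8·100000) = -21/156250 rad
Superposition: θ = Σ θ_i = -63661/35156250 rad ≈ -0.001811 rad

θ(8/5) = -63661/35156250 rad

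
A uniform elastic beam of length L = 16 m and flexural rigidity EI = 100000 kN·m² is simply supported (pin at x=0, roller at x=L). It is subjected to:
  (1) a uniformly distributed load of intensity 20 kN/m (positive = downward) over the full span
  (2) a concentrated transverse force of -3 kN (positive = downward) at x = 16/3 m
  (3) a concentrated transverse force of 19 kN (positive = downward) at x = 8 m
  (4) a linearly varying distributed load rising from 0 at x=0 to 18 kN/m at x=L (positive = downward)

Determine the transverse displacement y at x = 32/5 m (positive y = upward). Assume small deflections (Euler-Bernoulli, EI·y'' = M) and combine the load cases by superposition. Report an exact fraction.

Load 1 — uniform load w=20 kN/m over full span:
  y_1 = -wx(L³-2Lx²+x³)/(24EI) = -20·(32/5)·(16³-2·16·(32/5)²+(32/5)³)/(24·100000) = -63488/390625 m
Load 2 — point force P=-3 kN at a=16/3 m (b=L-a=32/3):
  y_2 = -Pa(L-x)(2Lx-a²-x²)/(6LEI)  [x>a] = -(-3)·(16/3)·(16-(32/5))·(2·16·(32/5)-(16/3)²-(32/5)²)/(6·16·100000) = 7616/3515625 m
Load 3 — point force P=19 kN at a=8 m (b=L-a=8):
  y_3 = -Pbx(L²-b²-x²)/(6LEI)  [x≤a] = -19·8·(32/5)·(16²-8²-(32/5)²)/(6·16·100000) = -17936/1171875 m
Load 4 — triangular load w₀=18 kN/m (0→w₀ over full span):
  y_4 = -w₀x(7L⁴-10L²x²+3x⁴)/(360LEI) = -18·(32/5)·(7·16⁴-10·16²·(32/5)²+3·(32/5)⁴)/(360·16·100000) = -3505152/48828125 m
Superposition: y = Σ y_i = -108744368/439453125 m ≈ -0.247454 m

y(32/5) = -108744368/439453125 m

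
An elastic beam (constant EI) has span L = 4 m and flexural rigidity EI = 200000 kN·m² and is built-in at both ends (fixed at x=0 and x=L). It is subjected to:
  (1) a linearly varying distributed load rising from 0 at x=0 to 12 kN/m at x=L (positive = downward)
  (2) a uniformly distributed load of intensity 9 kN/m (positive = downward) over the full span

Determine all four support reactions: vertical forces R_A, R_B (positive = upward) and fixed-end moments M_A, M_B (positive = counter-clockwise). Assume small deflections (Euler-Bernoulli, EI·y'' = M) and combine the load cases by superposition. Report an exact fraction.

R_A = 126/5 kN, M_A = 92/5 kN·m, R_B = 174/5 kN, M_B = -108/5 kN·m

Load 1 — triangular load w₀=12 kN/m (0→w₀ over full span):
  R_A = 3w₀L/20 = 3·12·4/20 = 36/5 kN
  M_A = w₀L²/30 = 12·4²/30 = 32/5 kN·m
  R_B = 7w₀L/20 = 7·12·4/20 = 84/5 kN
  M_B = -w₀L²/20 = -12·4²/20 = -48/5 kN·m
Load 2 — uniform load w=9 kN/m over full span:
  R_A = wL/2 = 9·4/2 = 18 kN
  M_A = wL²/12 = 9·4²/12 = 12 kN·m
  R_B = wL/2 = 9·4/2 = 18 kN
  M_B = -wL²/12 = -9·4²/12 = -12 kN·m
Superposition: R_A = 126/5 kN, M_A = 92/5 kN·m, R_B = 174/5 kN, M_B = -108/5 kN·m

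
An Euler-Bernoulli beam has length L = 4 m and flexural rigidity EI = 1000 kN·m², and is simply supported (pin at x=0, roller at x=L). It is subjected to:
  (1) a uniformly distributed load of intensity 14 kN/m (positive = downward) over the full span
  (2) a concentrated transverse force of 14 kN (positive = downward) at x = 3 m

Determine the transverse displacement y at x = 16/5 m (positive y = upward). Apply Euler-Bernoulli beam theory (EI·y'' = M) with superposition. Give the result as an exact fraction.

y(16/5) = -68663/1875000 m

Load 1 — uniform load w=14 kN/m over full span:
  y_1 = -wx(L³-2Lx²+x³)/(24EI) = -14·(16/5)·(4³-2·4·(16/5)²+(16/5)³)/(24·1000) = -6496/234375 m
Load 2 — point force P=14 kN at a=3 m (b=L-a=1):
  y_2 = -Pa(L-x)(2Lx-a²-x²)/(6LEI)  [x>a] = -14·3·(4-(16/5))·(2·4·(16/5)-3²-(16/5)²)/(6·4·1000) = -1113/125000 m
Superposition: y = Σ y_i = -68663/1875000 m ≈ -0.036620 m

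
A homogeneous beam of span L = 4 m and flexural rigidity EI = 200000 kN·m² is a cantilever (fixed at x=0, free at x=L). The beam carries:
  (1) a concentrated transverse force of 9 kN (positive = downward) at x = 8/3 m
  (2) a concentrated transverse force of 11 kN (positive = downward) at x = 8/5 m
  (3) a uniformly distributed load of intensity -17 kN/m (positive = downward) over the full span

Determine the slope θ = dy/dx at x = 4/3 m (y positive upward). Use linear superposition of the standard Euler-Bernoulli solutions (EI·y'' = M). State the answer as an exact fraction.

θ(4/3) = 569/1265625 rad

Load 1 — point force P=9 kN at a=8/3 m (b=L-a=4/3):
  θ_1 = -Px(2a-x)/(2EI)  [x≤a] = -9·(4/3)·(2·(8/3)-(4/3))/(2·200000) = -3/25000 rad
Load 2 — point force P=11 kN at a=8/5 m (b=L-a=12/5):
  θ_2 = -Px(2a-x)/(2EI)  [x≤a] = -11·(4/3)·(2·(8/5)-(4/3))/(2·200000) = -77/1125000 rad
Load 3 — uniform load w=-17 kN/m over full span:
  θ_3 = -wx(x²-3Lx+3L²)/(6EI) = -(-17)·(4/3)·((4/3)²-3·4·(4/3)+3·4²)/(6·200000) = 323/506250 rad
Superposition: θ = Σ θ_i = 569/1265625 rad ≈ 0.000450 rad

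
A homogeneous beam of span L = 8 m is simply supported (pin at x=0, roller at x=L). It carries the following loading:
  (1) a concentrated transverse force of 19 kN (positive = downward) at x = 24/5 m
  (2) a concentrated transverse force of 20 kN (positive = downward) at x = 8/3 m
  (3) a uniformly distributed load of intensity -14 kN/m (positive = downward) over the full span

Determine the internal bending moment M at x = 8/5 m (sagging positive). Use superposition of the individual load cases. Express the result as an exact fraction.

Load 1 — point force P=19 kN at a=24/5 m (b=L-a=16/5):
  M_1 = Pbx/L  [x≤a] = 19·(16/5)·(8/5)/8 = 304/25 kN·m
Load 2 — point force P=20 kN at a=8/3 m (b=L-a=16/3):
  M_2 = Pbx/L  [x≤a] = 20·(16/3)·(8/5)/8 = 64/3 kN·m
Load 3 — uniform load w=-14 kN/m over full span:
  M_3 = wx(L-x)/2 = (-14)·(8/5)·(8-(8/5))/2 = -1792/25 kN·m
Superposition: M = Σ M_i = -2864/75 kN·m ≈ -38.186667 kN·m

M(8/5) = -2864/75 kN·m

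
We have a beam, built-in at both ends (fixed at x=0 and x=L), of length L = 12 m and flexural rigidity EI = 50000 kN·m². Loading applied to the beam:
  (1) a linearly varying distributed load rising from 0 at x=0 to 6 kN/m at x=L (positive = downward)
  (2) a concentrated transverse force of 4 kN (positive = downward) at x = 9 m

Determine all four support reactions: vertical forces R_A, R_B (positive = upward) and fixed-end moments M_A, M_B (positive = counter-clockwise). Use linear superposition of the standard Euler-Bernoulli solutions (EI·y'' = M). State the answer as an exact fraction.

Load 1 — triangular load w₀=6 kN/m (0→w₀ over full span):
  R_A = 3w₀L/20 = 3·6·12/20 = 54/5 kN
  M_A = w₀L²/30 = 6·12²/30 = 144/5 kN·m
  R_B = 7w₀L/20 = 7·6·12/20 = 126/5 kN
  M_B = -w₀L²/20 = -6·12²/20 = -216/5 kN·m
Load 2 — point force P=4 kN at a=9 m (b=L-a=3):
  R_A = Pb²(3a+b)/L³ = 4·3²·(3·9+3)/12³ = 5/8 kN
  M_A = Pab²/L² = 4·9·3²/12² = 9/4 kN·m
  R_B = Pa²(a+3b)/L³ = 4·9²·(9+3·3)/12³ = 27/8 kN
  M_B = -Pa²b/L² = -4·9²·3/12² = -27/4 kN·m
Superposition: R_A = 457/40 kN, M_A = 621/20 kN·m, R_B = 1143/40 kN, M_B = -999/20 kN·m

R_A = 457/40 kN, M_A = 621/20 kN·m, R_B = 1143/40 kN, M_B = -999/20 kN·m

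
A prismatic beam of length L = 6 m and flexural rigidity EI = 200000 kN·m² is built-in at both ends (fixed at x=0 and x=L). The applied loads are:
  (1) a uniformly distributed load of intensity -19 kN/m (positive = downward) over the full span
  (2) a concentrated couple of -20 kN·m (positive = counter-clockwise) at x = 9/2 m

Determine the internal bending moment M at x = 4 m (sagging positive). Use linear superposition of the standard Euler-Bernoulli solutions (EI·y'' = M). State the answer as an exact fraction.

M(4) = -111/4 kN·m

Load 1 — uniform load w=-19 kN/m over full span:
  M_1 = wLx/2 - wL²/12 - wx²/2 = (-19)·6·4/2 - (-19)·6²/12 - (-19)·4²/2 = -19 kN·m
Load 2 — applied couple M₀=-20 kN·m at a=9/2 m (b=L-a=3/2):
  M_2 = R_Ax - M_A  [x≤a] with R_A=-15/4, M_A=-25/4 = (-15/4)·4 - (-25/4) = -35/4 kN·m
Superposition: M = Σ M_i = -111/4 kN·m ≈ -27.750000 kN·m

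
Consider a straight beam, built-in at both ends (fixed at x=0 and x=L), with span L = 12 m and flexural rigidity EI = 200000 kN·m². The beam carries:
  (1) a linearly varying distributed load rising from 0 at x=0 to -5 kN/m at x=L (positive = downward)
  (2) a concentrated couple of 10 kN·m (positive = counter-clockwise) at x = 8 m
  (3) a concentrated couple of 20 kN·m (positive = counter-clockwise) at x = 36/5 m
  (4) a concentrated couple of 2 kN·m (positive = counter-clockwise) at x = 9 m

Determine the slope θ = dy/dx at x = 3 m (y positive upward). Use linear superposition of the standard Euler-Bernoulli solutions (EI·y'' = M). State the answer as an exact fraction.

Load 1 — triangular load w₀=-5 kN/m (0→w₀ over full span):
  θ_1 = -w₀(2x(L-x)(L-2x)(x+2L)+x²(L-x)²)/(120LEI) = -(-5)·(2·3·(12-3)·(12-2·3)·(3+2·12)+3²·(12-3)²)/(120·12·200000) = 1053/6400000 rad
Load 2 — applied couple M₀=10 kN·m at a=8 m (b=L-a=4):
  θ_2 = (R_Ax²/2 - M_Ax)/EI  [x≤a] with R_A=10/9, M_A=10/3 = ((10/9)·3²/2 - (10/3)·3)/200000 = -1/40000 rad
Load 3 — applied couple M₀=20 kN·m at a=36/5 m (b=L-a=24/5):
  θ_3 = (R_Ax²/2 - M_Ax)/EI  [x≤a] with R_A=12/5, M_A=32/5 = ((12/5)·3²/2 - (32/5)·3)/200000 = -21/500000 rad
Load 4 — applied couple M₀=2 kN·m at a=9 m (b=L-a=3):
  θ_4 = (R_Ax²/2 - M_Ax)/EI  [x≤a] with R_A=3/16, M_A=5/8 = ((3/16)·3²/2 - (5/8)·3)/200000 = -33/6400000 rad
Superposition: θ = Σ θ_i = 739/8000000 rad ≈ 0.000092 rad

θ(3) = 739/8000000 rad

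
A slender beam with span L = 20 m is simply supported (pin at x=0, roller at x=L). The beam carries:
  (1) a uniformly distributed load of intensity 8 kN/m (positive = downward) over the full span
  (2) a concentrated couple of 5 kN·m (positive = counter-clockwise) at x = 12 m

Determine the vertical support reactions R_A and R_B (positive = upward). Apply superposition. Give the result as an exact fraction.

R_A = 321/4 kN, R_B = 319/4 kN

Load 1 — uniform load w=8 kN/m over full span:
  R_A = wL/2 = 8·20/2 = 80 kN
  R_B = wL/2 = 8·20/2 = 80 kN
Load 2 — applied couple M₀=5 kN·m at a=12 m (b=L-a=8):
  R_A = M₀/L = 5/20 = 1/4 kN
  R_B = -M₀/L = -5/20 = -1/4 kN
Superposition: R_A = 321/4 kN, R_B = 319/4 kN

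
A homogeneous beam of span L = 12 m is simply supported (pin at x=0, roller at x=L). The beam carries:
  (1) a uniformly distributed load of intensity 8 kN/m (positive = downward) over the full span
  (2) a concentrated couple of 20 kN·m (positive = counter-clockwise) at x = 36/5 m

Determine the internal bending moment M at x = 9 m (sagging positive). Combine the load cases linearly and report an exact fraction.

Load 1 — uniform load w=8 kN/m over full span:
  M_1 = wx(L-x)/2 = 8·9·(12-9)/2 = 108 kN·m
Load 2 — applied couple M₀=20 kN·m at a=36/5 m (b=L-a=24/5):
  M_2 = M₀x/L - M₀  [x>a] = 20·9/12 - 20 = -5 kN·m
Superposition: M = Σ M_i = 103 kN·m ≈ 103.000000 kN·m

M(9) = 103 kN·m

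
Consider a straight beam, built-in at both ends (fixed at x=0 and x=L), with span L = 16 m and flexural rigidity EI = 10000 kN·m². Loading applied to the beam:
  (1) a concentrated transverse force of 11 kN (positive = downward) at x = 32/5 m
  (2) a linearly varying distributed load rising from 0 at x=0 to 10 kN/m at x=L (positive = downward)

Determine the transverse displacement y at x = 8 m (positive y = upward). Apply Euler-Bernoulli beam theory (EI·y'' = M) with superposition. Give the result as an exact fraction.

y(8) = -24928/234375 m

Load 1 — point force P=11 kN at a=32/5 m (b=L-a=48/5):
  y_1 = -Pa²(L-x)²(3bL-(3b+a)(L-x))/(6L³EI)  [x>a] = -11·(32/5)²·(16-8)²·(3·(48/5)·16-(3·(48/5)+(32/5))·(16-8))/(6·16³·10000) = -4928/234375 m
Load 2 — triangular load w₀=10 kN/m (0→w₀ over full span):
  y_2 = -w₀x²(L-x)²(x+2L)/(120LEI) = -10·8²·(16-8)²·(8+2·16)/(120·16·10000) = -32/375 m
Superposition: y = Σ y_i = -24928/234375 m ≈ -0.106359 m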